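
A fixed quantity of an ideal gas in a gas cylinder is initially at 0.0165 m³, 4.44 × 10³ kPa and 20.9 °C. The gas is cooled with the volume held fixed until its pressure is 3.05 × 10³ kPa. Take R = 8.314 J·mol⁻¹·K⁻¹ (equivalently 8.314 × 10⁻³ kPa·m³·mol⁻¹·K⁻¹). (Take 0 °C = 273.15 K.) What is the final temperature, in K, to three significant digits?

Convert: T₁ = 294.0 K.
Isochoric, so P/T is constant: V₂ = V₁; T₂ = T₁·(P₂/P₁) = 202.0 K.

T₂ ≈ 202 K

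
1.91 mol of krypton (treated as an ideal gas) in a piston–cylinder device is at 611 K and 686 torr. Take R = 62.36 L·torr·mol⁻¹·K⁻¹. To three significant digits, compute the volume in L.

PV = nRT ⇒ V = nRT/P = (1.91 × 62.36 × 611) / 686

V ≈ 106 L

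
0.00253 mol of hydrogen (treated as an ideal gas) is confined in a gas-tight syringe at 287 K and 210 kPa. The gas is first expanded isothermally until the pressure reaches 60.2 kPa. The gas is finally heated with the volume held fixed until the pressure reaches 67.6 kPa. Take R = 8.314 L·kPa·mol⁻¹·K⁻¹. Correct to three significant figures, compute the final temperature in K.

T₃ ≈ 322 K

From PV = nRT: V₁ = nRT₁/P₁ = 0.02875 L.
T constant ⇒ Boyle's law P V = const: T₂ = T₁; V₂ = V₁·(P₁/P₂) = 0.1003 L.
Isochoric, so P/T is constant: V₃ = V₂; T₃ = T₂·(P₃/P₂) = 322.3 K.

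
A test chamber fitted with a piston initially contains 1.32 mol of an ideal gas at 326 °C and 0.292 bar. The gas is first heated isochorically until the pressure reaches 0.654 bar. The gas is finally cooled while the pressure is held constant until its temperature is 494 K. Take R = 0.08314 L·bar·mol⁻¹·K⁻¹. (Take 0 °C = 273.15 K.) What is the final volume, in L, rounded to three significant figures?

V₃ ≈ 82.9 L

Convert: T₁ = 599.1 K.
From PV = nRT: V₁ = nRT₁/P₁ = 225.2 L.
Isochoric, so P/T is constant: V₂ = V₁; T₂ = T₁·(P₂/P₁) = 1342 K.
Isobaric, so V/T is constant: P₃ = P₂; V₃ = V₂·(T₃/T₂) = 82.90 L.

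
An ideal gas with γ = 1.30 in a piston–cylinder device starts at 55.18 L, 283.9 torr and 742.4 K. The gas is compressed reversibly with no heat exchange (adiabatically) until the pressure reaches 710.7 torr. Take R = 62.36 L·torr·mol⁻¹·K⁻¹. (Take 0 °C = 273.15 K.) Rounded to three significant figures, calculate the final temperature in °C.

T₂ ≈ 644 °C

Reversible adiabatic, γ = 1.30: T₂ = T₁·(P₂/P₁)^((γ−1)/γ) = 917.5 K; V₂ = V₁·(P₁/P₂)^(1/γ) = 27.24 L.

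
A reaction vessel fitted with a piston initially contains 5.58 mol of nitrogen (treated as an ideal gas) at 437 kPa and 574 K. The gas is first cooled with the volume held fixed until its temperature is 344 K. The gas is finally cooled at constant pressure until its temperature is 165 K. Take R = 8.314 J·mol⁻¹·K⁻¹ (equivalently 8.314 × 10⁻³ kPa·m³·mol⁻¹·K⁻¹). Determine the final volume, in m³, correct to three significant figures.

From PV = nRT: V₁ = nRT₁/P₁ = 0.06094 m³.
Isochoric, so P/T is constant: V₂ = V₁; P₂ = P₁·(T₂/T₁) = 261.9 kPa.
Isobaric, so V/T is constant: P₃ = P₂; V₃ = V₂·(T₃/T₂) = 0.02923 m³.

V₃ ≈ 0.0292 m³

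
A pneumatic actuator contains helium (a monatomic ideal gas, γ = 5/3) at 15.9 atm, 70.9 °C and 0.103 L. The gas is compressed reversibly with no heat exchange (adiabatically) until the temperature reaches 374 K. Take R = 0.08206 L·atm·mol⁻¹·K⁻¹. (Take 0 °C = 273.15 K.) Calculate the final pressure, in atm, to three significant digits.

Convert: T₁ = 344.0 K.
Reversible adiabatic, γ = 5/3: P₂ = P₁·(T₂/T₁)^(γ/(γ−1)) = 19.59 atm; V₂ = V₁·(T₁/T₂)^(1/(γ−1)) = 0.09088 L.

P₂ ≈ 19.6 atm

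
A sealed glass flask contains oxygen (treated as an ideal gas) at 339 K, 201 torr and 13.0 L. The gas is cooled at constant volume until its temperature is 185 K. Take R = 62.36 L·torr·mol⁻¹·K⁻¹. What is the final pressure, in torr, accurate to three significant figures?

V constant ⇒ P ∝ T: V₂ = V₁; P₂ = P₁·(T₂/T₁) = 109.7 torr.

P₂ ≈ 110 torr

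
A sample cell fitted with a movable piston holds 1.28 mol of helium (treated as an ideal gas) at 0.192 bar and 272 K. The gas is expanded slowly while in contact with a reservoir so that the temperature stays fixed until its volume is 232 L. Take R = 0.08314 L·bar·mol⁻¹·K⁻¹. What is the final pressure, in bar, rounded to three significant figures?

P₂ ≈ 0.125 bar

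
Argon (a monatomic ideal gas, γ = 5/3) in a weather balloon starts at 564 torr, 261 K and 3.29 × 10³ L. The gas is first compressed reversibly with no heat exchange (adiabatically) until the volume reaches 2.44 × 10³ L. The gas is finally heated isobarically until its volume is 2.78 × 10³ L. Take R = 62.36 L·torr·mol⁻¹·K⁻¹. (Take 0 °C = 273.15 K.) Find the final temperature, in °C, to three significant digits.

Adiabatic (γ = 5/3), T V^(γ−1) and P V^γ constant: T₂ = T₁·(V₁/V₂)^(γ−1) = 318.6 K; P₂ = P₁·(V₁/V₂)^γ = 928.2 torr.
P constant ⇒ V ∝ T: P₃ = P₂; T₃ = T₂·(V₃/V₂) = 362.9 K.

T₃ ≈ 89.8 °C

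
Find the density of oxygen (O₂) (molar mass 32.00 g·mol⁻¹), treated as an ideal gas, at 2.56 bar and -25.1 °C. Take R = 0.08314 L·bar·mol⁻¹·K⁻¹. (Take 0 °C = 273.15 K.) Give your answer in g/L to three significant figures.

ρ ≈ 3.97 g/L

ρ = PM/(RT) = (2.56 × 32.00) / (0.08314 × 248.0)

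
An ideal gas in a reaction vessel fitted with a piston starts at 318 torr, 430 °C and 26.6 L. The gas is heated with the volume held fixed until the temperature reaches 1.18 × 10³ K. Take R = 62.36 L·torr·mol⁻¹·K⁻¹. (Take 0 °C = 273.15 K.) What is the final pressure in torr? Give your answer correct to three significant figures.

P₂ ≈ 534 torr

Convert: T₁ = 703.1 K.
V constant ⇒ P ∝ T: V₂ = V₁; P₂ = P₁·(T₂/T₁) = 533.7 torr.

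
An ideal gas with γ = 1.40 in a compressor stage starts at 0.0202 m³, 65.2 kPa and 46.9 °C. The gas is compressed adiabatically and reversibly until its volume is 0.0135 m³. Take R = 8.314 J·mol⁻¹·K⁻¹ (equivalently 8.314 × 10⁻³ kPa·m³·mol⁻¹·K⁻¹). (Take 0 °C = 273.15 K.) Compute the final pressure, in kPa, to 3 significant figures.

P₂ ≈ 115 kPa

Convert: T₁ = 320.0 K.
Adiabatic (γ = 1.40), T V^(γ−1) and P V^γ constant: T₂ = T₁·(V₁/V₂)^(γ−1) = 376.0 K; P₂ = P₁·(V₁/V₂)^γ = 114.6 kPa.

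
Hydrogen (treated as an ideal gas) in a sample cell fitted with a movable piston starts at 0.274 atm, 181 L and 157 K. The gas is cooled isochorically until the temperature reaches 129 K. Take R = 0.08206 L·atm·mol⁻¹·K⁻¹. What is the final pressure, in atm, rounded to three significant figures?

P₂ ≈ 0.225 atm

V constant ⇒ P ∝ T: V₂ = V₁; P₂ = P₁·(T₂/T₁) = 0.2251 atm.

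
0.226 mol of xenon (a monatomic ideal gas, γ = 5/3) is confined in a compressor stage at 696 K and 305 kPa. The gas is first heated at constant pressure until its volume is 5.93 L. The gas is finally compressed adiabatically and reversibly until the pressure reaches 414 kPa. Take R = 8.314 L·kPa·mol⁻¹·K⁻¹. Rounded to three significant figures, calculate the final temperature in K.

From PV = nRT: V₁ = nRT₁/P₁ = 4.288 L.
P constant ⇒ V ∝ T: P₂ = P₁; T₂ = T₁·(V₂/V₁) = 962.6 K.
Reversible adiabatic, γ = 5/3: T₃ = T₂·(P₃/P₂)^((γ−1)/γ) = 1088 K; V₃ = V₂·(P₂/P₃)^(1/γ) = 4.937 L.

T₃ ≈ 1.09e+03 K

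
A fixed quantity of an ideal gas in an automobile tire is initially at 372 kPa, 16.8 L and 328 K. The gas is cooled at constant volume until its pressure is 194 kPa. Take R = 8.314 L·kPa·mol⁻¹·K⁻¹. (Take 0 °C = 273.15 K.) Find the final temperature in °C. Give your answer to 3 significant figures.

T₂ ≈ -102 °C

V constant ⇒ P ∝ T: V₂ = V₁; T₂ = T₁·(P₂/P₁) = 171.1 K.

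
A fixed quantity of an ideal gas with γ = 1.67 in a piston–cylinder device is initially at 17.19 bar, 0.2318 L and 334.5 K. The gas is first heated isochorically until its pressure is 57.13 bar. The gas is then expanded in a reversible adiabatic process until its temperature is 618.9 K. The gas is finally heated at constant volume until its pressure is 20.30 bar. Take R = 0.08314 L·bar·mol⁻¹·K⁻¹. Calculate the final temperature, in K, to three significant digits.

T₄ ≈ 947 K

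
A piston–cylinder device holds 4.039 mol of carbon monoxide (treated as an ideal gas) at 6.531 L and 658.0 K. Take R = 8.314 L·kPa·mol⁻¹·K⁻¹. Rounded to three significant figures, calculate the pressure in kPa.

P ≈ 3.38e+03 kPa

PV = nRT ⇒ P = nRT/V = (4.039 × 8.314 × 658.0) / 6.531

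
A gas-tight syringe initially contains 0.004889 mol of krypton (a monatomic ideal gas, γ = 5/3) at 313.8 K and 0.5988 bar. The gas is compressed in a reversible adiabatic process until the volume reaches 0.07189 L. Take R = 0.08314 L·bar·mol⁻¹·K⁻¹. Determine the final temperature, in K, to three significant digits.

T₂ ≈ 647 K

From PV = nRT: V₁ = nRT₁/P₁ = 0.2130 L.
Reversible adiabatic, γ = 5/3: T₂ = T₁·(V₁/V₂)^(γ−1) = 647.4 K; P₂ = P₁·(V₁/V₂)^γ = 3.660 bar.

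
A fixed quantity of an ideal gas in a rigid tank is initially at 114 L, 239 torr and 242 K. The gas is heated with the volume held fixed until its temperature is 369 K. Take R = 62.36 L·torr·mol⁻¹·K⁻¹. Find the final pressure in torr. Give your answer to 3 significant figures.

Isochoric, so P/T is constant: V₂ = V₁; P₂ = P₁·(T₂/T₁) = 364.4 torr.

P₂ ≈ 364 torr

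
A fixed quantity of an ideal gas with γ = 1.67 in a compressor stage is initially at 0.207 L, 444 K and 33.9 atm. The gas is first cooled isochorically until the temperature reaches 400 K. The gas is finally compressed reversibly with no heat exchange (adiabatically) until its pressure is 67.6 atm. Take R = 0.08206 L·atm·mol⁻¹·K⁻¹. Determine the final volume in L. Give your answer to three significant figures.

Isochoric, so P/T is constant: V₂ = V₁; P₂ = P₁·(T₂/T₁) = 30.54 atm.
Reversible adiabatic, γ = 1.67: T₃ = T₂·(P₃/P₂)^((γ−1)/γ) = 550.2 K; V₃ = V₂·(P₂/P₃)^(1/γ) = 0.1286 L.

V₃ ≈ 0.129 L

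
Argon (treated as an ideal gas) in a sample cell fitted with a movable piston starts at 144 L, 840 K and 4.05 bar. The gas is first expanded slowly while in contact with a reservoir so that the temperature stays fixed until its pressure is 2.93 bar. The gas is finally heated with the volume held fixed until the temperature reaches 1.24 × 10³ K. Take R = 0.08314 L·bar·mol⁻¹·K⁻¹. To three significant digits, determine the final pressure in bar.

Isothermal, so P V is constant: T₂ = T₁; V₂ = V₁·(P₁/P₂) = 199.0 L.
Isochoric, so P/T is constant: V₃ = V₂; P₃ = P₂·(T₃/T₂) = 4.325 bar.

P₃ ≈ 4.33 bar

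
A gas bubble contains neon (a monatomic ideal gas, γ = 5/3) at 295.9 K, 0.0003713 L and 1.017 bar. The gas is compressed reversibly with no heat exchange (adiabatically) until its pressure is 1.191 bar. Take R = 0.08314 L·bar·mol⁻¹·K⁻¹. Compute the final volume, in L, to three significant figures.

V₂ ≈ 0.000338 L

Adiabatic (γ = 5/3), T V^(γ−1) and P V^γ constant: T₂ = T₁·(P₂/P₁)^((γ−1)/γ) = 315.2 K; V₂ = V₁·(P₁/P₂)^(1/γ) = 0.0003377 L.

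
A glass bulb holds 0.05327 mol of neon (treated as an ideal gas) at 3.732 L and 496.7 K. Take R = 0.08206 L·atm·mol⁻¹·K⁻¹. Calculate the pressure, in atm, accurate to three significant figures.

P ≈ 0.582 atm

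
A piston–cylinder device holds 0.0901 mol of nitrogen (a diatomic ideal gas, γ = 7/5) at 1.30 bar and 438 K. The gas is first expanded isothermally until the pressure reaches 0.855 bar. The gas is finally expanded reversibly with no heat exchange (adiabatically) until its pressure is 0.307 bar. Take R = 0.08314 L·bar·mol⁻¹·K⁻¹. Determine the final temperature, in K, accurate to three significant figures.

T₃ ≈ 327 K

From PV = nRT: V₁ = nRT₁/P₁ = 2.524 L.
Isothermal, so P V is constant: T₂ = T₁; V₂ = V₁·(P₁/P₂) = 3.837 L.
Adiabatic (γ = 7/5), T V^(γ−1) and P V^γ constant: T₃ = T₂·(P₃/P₂)^((γ−1)/γ) = 326.9 K; V₃ = V₂·(P₂/P₃)^(1/γ) = 7.976 L.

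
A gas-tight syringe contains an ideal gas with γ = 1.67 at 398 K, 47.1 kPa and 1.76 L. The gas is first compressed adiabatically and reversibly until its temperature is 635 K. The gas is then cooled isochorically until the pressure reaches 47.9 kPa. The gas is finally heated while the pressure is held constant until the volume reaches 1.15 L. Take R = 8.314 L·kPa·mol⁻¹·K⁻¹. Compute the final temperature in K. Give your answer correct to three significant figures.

Adiabatic (γ = 1.67), T V^(γ−1) and P V^γ constant: P₂ = P₁·(T₂/T₁)^(γ/(γ−1)) = 150.9 kPa; V₂ = V₁·(T₁/T₂)^(1/(γ−1)) = 0.8764 L.
V constant ⇒ P ∝ T: V₃ = V₂; T₃ = T₂·(P₃/P₂) = 201.5 K.
Isobaric, so V/T is constant: P₄ = P₃; T₄ = T₃·(V₄/V₃) = 264.5 K.

T₄ ≈ 264 K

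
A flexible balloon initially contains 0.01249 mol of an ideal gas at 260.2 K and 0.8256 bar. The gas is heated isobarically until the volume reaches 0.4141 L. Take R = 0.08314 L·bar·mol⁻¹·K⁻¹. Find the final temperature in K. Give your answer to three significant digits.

From PV = nRT: V₁ = nRT₁/P₁ = 0.3273 L.
Isobaric, so V/T is constant: P₂ = P₁; T₂ = T₁·(V₂/V₁) = 329.2 K.

T₂ ≈ 329 K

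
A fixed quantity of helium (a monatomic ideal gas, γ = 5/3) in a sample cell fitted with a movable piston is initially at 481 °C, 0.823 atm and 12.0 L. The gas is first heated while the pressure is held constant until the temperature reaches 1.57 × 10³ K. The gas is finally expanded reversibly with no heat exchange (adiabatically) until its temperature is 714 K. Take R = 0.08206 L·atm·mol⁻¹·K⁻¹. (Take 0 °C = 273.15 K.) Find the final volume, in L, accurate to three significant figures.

V₃ ≈ 81.5 L

Convert: T₁ = 754.1 K.
Isobaric, so V/T is constant: P₂ = P₁; V₂ = V₁·(T₂/T₁) = 24.98 L.
Adiabatic (γ = 5/3), T V^(γ−1) and P V^γ constant: P₃ = P₂·(T₃/T₂)^(γ/(γ−1)) = 0.1148 atm; V₃ = V₂·(T₂/T₃)^(1/(γ−1)) = 81.46 L.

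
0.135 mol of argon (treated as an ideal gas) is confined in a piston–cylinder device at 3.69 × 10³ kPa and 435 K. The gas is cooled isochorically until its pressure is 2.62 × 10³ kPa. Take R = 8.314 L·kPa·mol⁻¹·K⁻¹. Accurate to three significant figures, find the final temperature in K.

From PV = nRT: V₁ = nRT₁/P₁ = 0.1323 L.
Isochoric, so P/T is constant: V₂ = V₁; T₂ = T₁·(P₂/P₁) = 308.9 K.

T₂ ≈ 309 K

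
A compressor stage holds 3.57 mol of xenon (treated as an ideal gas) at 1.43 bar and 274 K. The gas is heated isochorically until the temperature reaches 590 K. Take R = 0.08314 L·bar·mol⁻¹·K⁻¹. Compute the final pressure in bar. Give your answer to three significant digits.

P₂ ≈ 3.08 bar

From PV = nRT: V₁ = nRT₁/P₁ = 56.87 L.
Isochoric, so P/T is constant: V₂ = V₁; P₂ = P₁·(T₂/T₁) = 3.079 bar.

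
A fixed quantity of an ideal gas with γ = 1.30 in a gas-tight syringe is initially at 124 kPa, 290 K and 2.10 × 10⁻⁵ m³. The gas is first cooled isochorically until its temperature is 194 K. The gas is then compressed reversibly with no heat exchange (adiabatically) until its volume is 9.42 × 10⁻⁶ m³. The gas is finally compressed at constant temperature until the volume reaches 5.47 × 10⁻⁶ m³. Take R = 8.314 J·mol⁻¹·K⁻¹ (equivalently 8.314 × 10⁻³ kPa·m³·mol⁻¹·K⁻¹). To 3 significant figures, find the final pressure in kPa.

P₄ ≈ 405 kPa

V constant ⇒ P ∝ T: V₂ = V₁; P₂ = P₁·(T₂/T₁) = 82.95 kPa.
Adiabatic (γ = 1.30), T V^(γ−1) and P V^γ constant: T₃ = T₂·(V₂/V₃)^(γ−1) = 246.7 K; P₃ = P₂·(V₂/V₃)^γ = 235.2 kPa.
T constant ⇒ Boyle's law P V = const: T₄ = T₃; P₄ = P₃·(V₃/V₄) = 405.0 kPa.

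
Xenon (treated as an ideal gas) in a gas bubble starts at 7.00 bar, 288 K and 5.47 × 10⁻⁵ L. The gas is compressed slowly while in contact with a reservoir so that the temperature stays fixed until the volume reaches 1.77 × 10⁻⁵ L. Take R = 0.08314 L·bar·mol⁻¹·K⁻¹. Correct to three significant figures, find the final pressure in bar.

T constant ⇒ Boyle's law P V = const: T₂ = T₁; P₂ = P₁·(V₁/V₂) = 21.63 bar.

P₂ ≈ 21.6 bar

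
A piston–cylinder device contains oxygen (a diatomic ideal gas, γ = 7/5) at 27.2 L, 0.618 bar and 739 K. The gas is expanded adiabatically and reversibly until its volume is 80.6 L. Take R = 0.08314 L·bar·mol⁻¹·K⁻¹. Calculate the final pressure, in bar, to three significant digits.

Adiabatic (γ = 7/5), T V^(γ−1) and P V^γ constant: T₂ = T₁·(V₁/V₂)^(γ−1) = 478.6 K; P₂ = P₁·(V₁/V₂)^γ = 0.1351 bar.

P₂ ≈ 0.135 bar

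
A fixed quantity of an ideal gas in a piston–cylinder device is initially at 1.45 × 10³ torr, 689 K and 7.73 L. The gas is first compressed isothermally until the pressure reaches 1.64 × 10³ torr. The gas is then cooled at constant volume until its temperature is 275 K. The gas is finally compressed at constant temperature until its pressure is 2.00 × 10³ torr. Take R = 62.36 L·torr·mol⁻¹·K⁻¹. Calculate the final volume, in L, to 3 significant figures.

Isothermal, so P V is constant: T₂ = T₁; V₂ = V₁·(P₁/P₂) = 6.834 L.
Isochoric, so P/T is constant: V₃ = V₂; P₃ = P₂·(T₃/T₂) = 654.6 torr.
Isothermal, so P V is constant: T₄ = T₃; V₄ = V₃·(P₃/P₄) = 2.237 L.

V₄ ≈ 2.24 L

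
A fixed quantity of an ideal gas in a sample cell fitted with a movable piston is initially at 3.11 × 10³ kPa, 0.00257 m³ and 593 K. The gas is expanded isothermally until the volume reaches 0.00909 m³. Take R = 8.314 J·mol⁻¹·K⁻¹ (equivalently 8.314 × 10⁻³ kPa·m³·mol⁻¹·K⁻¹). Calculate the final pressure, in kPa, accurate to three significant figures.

T constant ⇒ Boyle's law P V = const: T₂ = T₁; P₂ = P₁·(V₁/V₂) = 879.3 kPa.

P₂ ≈ 879 kPa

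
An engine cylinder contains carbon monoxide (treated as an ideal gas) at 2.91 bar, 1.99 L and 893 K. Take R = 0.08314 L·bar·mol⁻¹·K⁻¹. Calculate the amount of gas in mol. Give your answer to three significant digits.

PV = nRT ⇒ n = PV/(RT) = (2.91 × 1.99) / (0.08314 × 893)

n ≈ 0.0780 mol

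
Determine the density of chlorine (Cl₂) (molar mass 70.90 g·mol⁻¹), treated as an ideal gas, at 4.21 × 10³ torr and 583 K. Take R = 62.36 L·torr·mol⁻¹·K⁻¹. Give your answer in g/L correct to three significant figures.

ρ = PM/(RT) = (4.21e+03 × 70.90) / (62.36 × 583.0)

ρ ≈ 8.21 g/L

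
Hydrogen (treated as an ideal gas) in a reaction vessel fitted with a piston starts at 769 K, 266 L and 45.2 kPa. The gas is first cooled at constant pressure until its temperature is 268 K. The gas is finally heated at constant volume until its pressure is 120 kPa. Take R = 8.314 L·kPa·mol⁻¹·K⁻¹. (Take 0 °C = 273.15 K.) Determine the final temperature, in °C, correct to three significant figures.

T₃ ≈ 438 °C

P constant ⇒ V ∝ T: P₂ = P₁; V₂ = V₁·(T₂/T₁) = 92.70 L.
V constant ⇒ P ∝ T: V₃ = V₂; T₃ = T₂·(P₃/P₂) = 711.5 K.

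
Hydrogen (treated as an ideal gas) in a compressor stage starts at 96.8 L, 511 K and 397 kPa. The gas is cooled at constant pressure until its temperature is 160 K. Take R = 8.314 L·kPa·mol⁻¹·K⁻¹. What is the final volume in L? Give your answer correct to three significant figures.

Isobaric, so V/T is constant: P₂ = P₁; V₂ = V₁·(T₂/T₁) = 30.31 L.

V₂ ≈ 30.3 L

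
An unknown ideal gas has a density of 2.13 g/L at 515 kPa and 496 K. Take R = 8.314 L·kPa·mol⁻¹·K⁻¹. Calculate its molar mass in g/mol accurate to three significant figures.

M ≈ 17.1 g/mol

ρ = PM/(RT) ⇒ M = ρRT/P = (2.13 × 8.314 × 496.0) / 515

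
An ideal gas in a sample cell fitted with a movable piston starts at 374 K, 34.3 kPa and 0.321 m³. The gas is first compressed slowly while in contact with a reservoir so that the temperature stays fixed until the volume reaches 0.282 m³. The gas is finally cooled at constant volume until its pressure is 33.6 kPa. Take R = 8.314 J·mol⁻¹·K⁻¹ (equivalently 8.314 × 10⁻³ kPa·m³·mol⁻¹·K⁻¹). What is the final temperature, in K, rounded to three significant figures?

T constant ⇒ Boyle's law P V = const: T₂ = T₁; P₂ = P₁·(V₁/V₂) = 39.04 kPa.
Isochoric, so P/T is constant: V₃ = V₂; T₃ = T₂·(P₃/P₂) = 321.9 K.

T₃ ≈ 322 K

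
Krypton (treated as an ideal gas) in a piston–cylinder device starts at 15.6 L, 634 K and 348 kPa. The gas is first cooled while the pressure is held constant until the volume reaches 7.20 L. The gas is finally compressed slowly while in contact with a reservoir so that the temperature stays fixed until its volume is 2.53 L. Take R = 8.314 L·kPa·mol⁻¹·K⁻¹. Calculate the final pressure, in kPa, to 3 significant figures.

P₃ ≈ 990 kPa

P constant ⇒ V ∝ T: P₂ = P₁; T₂ = T₁·(V₂/V₁) = 292.6 K.
Isothermal, so P V is constant: T₃ = T₂; P₃ = P₂·(V₂/V₃) = 990.4 kPa.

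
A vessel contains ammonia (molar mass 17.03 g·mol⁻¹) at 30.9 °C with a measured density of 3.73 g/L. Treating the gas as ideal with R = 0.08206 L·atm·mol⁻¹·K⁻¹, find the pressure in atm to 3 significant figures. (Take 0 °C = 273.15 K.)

P ≈ 5.46 atm

ρ = PM/(RT) ⇒ P = ρRT/M = (3.73 × 0.08206 × 304.0) / 17.03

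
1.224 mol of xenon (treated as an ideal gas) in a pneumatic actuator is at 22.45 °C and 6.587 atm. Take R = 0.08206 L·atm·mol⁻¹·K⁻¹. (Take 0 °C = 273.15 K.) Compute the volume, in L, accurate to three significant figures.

V ≈ 4.51 L

Convert: T = 295.60 K.
PV = nRT ⇒ V = nRT/P = (1.224 × 0.08206 × 295.60) / 6.587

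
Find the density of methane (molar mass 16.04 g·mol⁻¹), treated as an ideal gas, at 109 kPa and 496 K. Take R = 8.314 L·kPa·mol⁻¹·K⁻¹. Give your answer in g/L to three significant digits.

ρ = PM/(RT) = (109 × 16.04) / (8.314 × 496.0)

ρ ≈ 0.424 g/L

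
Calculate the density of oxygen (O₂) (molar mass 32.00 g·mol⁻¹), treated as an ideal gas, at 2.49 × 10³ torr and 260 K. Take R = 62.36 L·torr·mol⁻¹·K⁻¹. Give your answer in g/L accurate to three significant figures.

ρ ≈ 4.91 g/L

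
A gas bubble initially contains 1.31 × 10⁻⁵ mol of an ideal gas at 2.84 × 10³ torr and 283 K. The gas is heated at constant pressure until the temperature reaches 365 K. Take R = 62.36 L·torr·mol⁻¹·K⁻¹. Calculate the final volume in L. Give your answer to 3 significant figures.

From PV = nRT: V₁ = nRT₁/P₁ = 8.140e-05 L.
P constant ⇒ V ∝ T: P₂ = P₁; V₂ = V₁·(T₂/T₁) = 0.0001050 L.

V₂ ≈ 0.000105 L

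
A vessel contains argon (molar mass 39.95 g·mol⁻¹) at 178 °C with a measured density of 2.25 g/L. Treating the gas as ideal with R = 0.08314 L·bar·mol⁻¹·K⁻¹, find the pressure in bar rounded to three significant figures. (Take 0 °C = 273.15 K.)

P ≈ 2.11 bar

ρ = PM/(RT) ⇒ P = ρRT/M = (2.25 × 0.08314 × 451.1) / 39.95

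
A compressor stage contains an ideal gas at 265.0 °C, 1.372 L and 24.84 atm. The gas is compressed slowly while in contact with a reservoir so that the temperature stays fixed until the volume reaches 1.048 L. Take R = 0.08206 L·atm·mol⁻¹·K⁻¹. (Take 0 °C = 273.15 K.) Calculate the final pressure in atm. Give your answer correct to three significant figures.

P₂ ≈ 32.5 atm

Convert: T₁ = 538.1 K.
T constant ⇒ Boyle's law P V = const: T₂ = T₁; P₂ = P₁·(V₁/V₂) = 32.52 atm.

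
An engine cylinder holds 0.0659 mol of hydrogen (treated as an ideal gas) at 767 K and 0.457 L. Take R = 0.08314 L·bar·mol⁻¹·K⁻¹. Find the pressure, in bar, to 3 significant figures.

P ≈ 9.20 bar

PV = nRT ⇒ P = nRT/V = (0.0659 × 0.08314 × 767) / 0.457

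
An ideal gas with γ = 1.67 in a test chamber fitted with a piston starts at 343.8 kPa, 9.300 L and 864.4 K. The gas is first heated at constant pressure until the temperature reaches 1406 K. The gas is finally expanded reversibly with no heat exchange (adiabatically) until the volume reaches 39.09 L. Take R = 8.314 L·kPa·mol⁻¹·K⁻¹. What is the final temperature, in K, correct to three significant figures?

Isobaric, so V/T is constant: P₂ = P₁; V₂ = V₁·(T₂/T₁) = 15.13 L.
Reversible adiabatic, γ = 1.67: T₃ = T₂·(V₂/V₃)^(γ−1) = 744.3 K; P₃ = P₂·(V₂/V₃)^γ = 70.43 kPa.

T₃ ≈ 744 K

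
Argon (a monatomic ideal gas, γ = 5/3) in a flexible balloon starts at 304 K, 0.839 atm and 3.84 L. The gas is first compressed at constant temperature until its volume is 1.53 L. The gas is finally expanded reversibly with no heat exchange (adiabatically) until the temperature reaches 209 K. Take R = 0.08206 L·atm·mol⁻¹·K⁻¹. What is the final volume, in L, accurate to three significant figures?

T constant ⇒ Boyle's law P V = const: T₂ = T₁; P₂ = P₁·(V₁/V₂) = 2.106 atm.
Adiabatic (γ = 5/3), T V^(γ−1) and P V^γ constant: P₃ = P₂·(T₃/T₂)^(γ/(γ−1)) = 0.8252 atm; V₃ = V₂·(T₂/T₃)^(1/(γ−1)) = 2.684 L.

V₃ ≈ 2.68 L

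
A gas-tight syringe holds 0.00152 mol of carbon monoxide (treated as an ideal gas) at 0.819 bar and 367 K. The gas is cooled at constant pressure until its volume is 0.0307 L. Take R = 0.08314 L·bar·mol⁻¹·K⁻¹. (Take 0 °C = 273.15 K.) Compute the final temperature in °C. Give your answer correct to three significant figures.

From PV = nRT: V₁ = nRT₁/P₁ = 0.05663 L.
Isobaric, so V/T is constant: P₂ = P₁; T₂ = T₁·(V₂/V₁) = 199.0 K.

T₂ ≈ -74.2 °C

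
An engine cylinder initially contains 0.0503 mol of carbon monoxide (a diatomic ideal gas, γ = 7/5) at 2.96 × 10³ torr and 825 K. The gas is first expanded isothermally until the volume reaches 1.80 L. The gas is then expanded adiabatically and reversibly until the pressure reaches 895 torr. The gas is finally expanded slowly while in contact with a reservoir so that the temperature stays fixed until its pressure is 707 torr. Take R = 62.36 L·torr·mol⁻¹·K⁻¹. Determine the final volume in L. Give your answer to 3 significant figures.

From PV = nRT: V₁ = nRT₁/P₁ = 0.8743 L.
T constant ⇒ Boyle's law P V = const: T₂ = T₁; P₂ = P₁·(V₁/V₂) = 1438 torr.
Reversible adiabatic, γ = 7/5: T₃ = T₂·(P₃/P₂)^((γ−1)/γ) = 720.5 K; V₃ = V₂·(P₂/P₃)^(1/γ) = 2.525 L.
T constant ⇒ Boyle's law P V = const: T₄ = T₃; V₄ = V₃·(P₃/P₄) = 3.197 L.

V₄ ≈ 3.20 L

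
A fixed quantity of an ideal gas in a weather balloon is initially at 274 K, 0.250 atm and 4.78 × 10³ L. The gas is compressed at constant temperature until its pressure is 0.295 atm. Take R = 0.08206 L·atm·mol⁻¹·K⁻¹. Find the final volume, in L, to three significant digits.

T constant ⇒ Boyle's law P V = const: T₂ = T₁; V₂ = V₁·(P₁/P₂) = 4051 L.

V₂ ≈ 4.05e+03 L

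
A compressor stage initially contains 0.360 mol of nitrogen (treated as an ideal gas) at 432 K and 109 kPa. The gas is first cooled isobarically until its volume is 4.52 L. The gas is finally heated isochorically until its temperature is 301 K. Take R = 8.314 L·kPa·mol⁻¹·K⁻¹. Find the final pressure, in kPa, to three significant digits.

P₃ ≈ 199 kPa

From PV = nRT: V₁ = nRT₁/P₁ = 11.86 L.
P constant ⇒ V ∝ T: P₂ = P₁; T₂ = T₁·(V₂/V₁) = 164.6 K.
Isochoric, so P/T is constant: V₃ = V₂; P₃ = P₂·(T₃/T₂) = 199.3 kPa.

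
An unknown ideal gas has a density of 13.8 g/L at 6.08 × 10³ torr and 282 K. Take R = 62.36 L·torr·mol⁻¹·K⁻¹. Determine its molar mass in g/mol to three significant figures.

ρ = PM/(RT) ⇒ M = ρRT/P = (13.8 × 62.36 × 282.0) / 6.08e+03

M ≈ 39.9 g/mol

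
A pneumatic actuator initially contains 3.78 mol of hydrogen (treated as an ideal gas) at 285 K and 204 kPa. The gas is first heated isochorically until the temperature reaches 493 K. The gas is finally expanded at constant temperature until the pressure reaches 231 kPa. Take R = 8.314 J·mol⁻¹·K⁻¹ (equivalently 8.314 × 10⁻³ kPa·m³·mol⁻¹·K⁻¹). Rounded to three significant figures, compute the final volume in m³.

From PV = nRT: V₁ = nRT₁/P₁ = 0.04391 m³.
Isochoric, so P/T is constant: V₂ = V₁; P₂ = P₁·(T₂/T₁) = 352.9 kPa.
T constant ⇒ Boyle's law P V = const: T₃ = T₂; V₃ = V₂·(P₂/P₃) = 0.06707 m³.

V₃ ≈ 0.0671 m³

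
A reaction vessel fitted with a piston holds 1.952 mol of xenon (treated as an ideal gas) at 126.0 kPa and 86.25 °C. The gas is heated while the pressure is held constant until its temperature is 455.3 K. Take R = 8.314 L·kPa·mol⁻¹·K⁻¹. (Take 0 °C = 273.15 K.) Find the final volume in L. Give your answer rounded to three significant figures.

V₂ ≈ 58.6 L

Convert: T₁ = 359.4 K.
From PV = nRT: V₁ = nRT₁/P₁ = 46.29 L.
P constant ⇒ V ∝ T: P₂ = P₁; V₂ = V₁·(T₂/T₁) = 58.64 L.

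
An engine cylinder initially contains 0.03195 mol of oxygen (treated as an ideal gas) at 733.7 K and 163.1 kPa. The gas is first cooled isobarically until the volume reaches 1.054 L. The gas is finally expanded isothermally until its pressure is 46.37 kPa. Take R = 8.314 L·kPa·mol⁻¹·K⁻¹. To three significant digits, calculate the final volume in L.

V₃ ≈ 3.71 L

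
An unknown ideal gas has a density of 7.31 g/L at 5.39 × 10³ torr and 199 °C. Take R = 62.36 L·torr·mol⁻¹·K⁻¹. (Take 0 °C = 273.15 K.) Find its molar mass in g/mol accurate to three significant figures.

M ≈ 39.9 g/mol

ρ = PM/(RT) ⇒ M = ρRT/P = (7.31 × 62.36 × 472.1) / 5.39e+03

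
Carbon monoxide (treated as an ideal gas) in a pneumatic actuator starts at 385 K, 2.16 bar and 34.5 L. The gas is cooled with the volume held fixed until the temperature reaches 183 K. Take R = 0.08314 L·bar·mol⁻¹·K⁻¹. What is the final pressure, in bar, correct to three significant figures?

Isochoric, so P/T is constant: V₂ = V₁; P₂ = P₁·(T₂/T₁) = 1.027 bar.

P₂ ≈ 1.03 bar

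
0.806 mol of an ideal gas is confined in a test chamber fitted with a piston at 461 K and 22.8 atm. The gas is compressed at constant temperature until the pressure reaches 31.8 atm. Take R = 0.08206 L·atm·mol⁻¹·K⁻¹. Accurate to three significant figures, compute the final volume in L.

V₂ ≈ 0.959 L

From PV = nRT: V₁ = nRT₁/P₁ = 1.337 L.
Isothermal, so P V is constant: T₂ = T₁; V₂ = V₁·(P₁/P₂) = 0.9588 L.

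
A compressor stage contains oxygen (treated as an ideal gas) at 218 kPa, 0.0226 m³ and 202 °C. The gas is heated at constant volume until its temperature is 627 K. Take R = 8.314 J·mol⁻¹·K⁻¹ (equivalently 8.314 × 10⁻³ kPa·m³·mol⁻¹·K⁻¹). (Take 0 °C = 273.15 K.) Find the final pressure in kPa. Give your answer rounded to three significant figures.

Convert: T₁ = 475.1 K.
V constant ⇒ P ∝ T: V₂ = V₁; P₂ = P₁·(T₂/T₁) = 287.7 kPa.

P₂ ≈ 288 kPa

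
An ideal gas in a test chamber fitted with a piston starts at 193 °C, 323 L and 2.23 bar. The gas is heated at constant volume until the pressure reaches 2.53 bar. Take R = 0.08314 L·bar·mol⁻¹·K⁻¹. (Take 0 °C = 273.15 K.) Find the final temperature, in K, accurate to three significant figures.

T₂ ≈ 529 K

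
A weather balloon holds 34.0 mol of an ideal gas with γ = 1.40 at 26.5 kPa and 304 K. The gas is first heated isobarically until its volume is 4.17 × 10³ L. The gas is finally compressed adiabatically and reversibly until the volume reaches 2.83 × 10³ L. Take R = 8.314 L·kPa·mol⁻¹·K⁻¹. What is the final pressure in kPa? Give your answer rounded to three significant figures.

From PV = nRT: V₁ = nRT₁/P₁ = 3243 L.
Isobaric, so V/T is constant: P₂ = P₁; T₂ = T₁·(V₂/V₁) = 390.9 K.
Adiabatic (γ = 1.40), T V^(γ−1) and P V^γ constant: T₃ = T₂·(V₂/V₃)^(γ−1) = 456.5 K; P₃ = P₂·(V₂/V₃)^γ = 45.60 kPa.

P₃ ≈ 45.6 kPa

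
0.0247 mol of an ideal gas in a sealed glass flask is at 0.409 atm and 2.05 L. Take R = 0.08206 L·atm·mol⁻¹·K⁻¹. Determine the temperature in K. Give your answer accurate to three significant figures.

T ≈ 414 K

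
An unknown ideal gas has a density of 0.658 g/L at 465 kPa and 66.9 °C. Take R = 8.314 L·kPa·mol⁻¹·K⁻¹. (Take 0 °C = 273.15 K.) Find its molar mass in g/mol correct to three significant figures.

M ≈ 4.00 g/mol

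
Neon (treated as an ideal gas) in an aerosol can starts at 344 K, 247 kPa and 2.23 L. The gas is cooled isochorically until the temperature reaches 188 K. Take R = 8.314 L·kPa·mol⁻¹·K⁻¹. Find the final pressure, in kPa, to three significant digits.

Isochoric, so P/T is constant: V₂ = V₁; P₂ = P₁·(T₂/T₁) = 135.0 kPa.

P₂ ≈ 135 kPa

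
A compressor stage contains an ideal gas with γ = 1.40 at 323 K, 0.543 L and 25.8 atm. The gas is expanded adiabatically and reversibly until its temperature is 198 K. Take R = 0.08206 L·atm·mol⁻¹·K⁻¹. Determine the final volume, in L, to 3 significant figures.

V₂ ≈ 1.85 L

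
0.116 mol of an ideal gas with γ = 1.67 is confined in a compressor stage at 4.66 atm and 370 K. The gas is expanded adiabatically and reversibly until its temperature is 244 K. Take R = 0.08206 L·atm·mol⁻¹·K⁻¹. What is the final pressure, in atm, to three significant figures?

From PV = nRT: V₁ = nRT₁/P₁ = 0.7558 L.
Adiabatic (γ = 1.67), T V^(γ−1) and P V^γ constant: P₂ = P₁·(T₂/T₁)^(γ/(γ−1)) = 1.651 atm; V₂ = V₁·(T₁/T₂)^(1/(γ−1)) = 1.407 L.

P₂ ≈ 1.65 atm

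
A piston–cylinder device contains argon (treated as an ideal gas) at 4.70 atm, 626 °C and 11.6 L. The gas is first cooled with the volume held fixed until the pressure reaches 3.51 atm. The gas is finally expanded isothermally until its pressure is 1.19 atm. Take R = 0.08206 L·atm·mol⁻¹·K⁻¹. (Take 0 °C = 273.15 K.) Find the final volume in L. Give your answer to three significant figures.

Convert: T₁ = 899.1 K.
Isochoric, so P/T is constant: V₂ = V₁; T₂ = T₁·(P₂/P₁) = 671.5 K.
T constant ⇒ Boyle's law P V = const: T₃ = T₂; V₃ = V₂·(P₂/P₃) = 34.22 L.

V₃ ≈ 34.2 L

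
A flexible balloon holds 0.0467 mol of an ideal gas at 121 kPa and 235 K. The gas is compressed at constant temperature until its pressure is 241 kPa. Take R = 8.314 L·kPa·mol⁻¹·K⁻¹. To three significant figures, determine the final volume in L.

V₂ ≈ 0.379 L

From PV = nRT: V₁ = nRT₁/P₁ = 0.7541 L.
Isothermal, so P V is constant: T₂ = T₁; V₂ = V₁·(P₁/P₂) = 0.3786 L.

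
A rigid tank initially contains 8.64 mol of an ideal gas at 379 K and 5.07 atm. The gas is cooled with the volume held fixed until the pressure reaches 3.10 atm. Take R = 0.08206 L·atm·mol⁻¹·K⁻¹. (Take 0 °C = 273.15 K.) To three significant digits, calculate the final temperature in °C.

T₂ ≈ -41.4 °C

From PV = nRT: V₁ = nRT₁/P₁ = 53.00 L.
V constant ⇒ P ∝ T: V₂ = V₁; T₂ = T₁·(P₂/P₁) = 231.7 K.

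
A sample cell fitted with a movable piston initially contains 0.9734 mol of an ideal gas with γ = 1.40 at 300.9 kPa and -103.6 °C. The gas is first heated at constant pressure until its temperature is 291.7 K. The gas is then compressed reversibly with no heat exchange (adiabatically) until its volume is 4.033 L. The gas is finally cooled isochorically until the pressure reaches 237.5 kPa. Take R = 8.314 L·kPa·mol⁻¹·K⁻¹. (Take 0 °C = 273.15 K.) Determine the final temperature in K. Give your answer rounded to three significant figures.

T₄ ≈ 118 K

Convert: T₁ = 169.5 K.
From PV = nRT: V₁ = nRT₁/P₁ = 4.560 L.
P constant ⇒ V ∝ T: P₂ = P₁; V₂ = V₁·(T₂/T₁) = 7.845 L.
Adiabatic (γ = 1.40), T V^(γ−1) and P V^γ constant: T₃ = T₂·(V₂/V₃)^(γ−1) = 380.7 K; P₃ = P₂·(V₂/V₃)^γ = 763.8 kPa.
Isochoric, so P/T is constant: V₄ = V₃; T₄ = T₃·(P₄/P₃) = 118.4 K.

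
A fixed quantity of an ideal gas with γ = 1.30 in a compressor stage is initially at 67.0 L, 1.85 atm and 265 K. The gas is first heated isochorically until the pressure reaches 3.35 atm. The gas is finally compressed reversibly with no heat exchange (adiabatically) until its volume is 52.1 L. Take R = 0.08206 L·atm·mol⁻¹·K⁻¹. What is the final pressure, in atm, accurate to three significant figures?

Isochoric, so P/T is constant: V₂ = V₁; T₂ = T₁·(P₂/P₁) = 479.9 K.
Reversible adiabatic, γ = 1.30: T₃ = T₂·(V₂/V₃)^(γ−1) = 517.5 K; P₃ = P₂·(V₂/V₃)^γ = 4.646 atm.

P₃ ≈ 4.65 atm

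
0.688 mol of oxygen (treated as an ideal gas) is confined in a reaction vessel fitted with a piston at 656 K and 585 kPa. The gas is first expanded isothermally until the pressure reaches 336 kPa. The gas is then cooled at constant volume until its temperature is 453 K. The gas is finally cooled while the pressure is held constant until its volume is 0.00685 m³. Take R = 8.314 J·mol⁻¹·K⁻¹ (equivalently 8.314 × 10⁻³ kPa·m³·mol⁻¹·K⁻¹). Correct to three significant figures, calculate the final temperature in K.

From PV = nRT: V₁ = nRT₁/P₁ = 0.006414 m³.
T constant ⇒ Boyle's law P V = const: T₂ = T₁; V₂ = V₁·(P₁/P₂) = 0.01117 m³.
Isochoric, so P/T is constant: V₃ = V₂; P₃ = P₂·(T₃/T₂) = 232.0 kPa.
Isobaric, so V/T is constant: P₄ = P₃; T₄ = T₃·(V₄/V₃) = 277.9 K.

T₄ ≈ 278 K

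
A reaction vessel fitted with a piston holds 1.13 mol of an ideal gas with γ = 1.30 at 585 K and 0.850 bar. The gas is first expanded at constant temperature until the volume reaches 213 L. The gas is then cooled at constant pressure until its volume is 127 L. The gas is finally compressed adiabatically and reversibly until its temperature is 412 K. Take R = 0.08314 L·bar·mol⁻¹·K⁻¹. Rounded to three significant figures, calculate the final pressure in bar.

P₄ ≈ 0.531 bar

From PV = nRT: V₁ = nRT₁/P₁ = 64.66 L.
Isothermal, so P V is constant: T₂ = T₁; P₂ = P₁·(V₁/V₂) = 0.2580 bar.
P constant ⇒ V ∝ T: P₃ = P₂; T₃ = T₂·(V₃/V₂) = 348.8 K.
Reversible adiabatic, γ = 1.30: P₄ = P₃·(T₄/T₃)^(γ/(γ−1)) = 0.5309 bar; V₄ = V₃·(T₃/T₄)^(1/(γ−1)) = 72.90 L.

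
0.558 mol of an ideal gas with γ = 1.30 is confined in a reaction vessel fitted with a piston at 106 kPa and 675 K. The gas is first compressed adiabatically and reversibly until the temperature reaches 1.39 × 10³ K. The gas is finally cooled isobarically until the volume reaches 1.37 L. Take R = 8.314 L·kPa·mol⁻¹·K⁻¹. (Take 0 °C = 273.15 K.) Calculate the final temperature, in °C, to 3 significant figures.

T₃ ≈ 443 °C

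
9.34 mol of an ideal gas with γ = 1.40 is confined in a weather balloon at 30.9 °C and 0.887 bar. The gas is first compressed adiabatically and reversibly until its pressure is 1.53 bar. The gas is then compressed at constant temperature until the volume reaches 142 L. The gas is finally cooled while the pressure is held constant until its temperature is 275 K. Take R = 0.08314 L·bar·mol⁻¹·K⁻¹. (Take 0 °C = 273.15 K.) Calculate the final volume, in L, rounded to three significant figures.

Convert: T₁ = 304.0 K.
From PV = nRT: V₁ = nRT₁/P₁ = 266.2 L.
Adiabatic (γ = 1.40), T V^(γ−1) and P V^γ constant: T₂ = T₁·(P₂/P₁)^((γ−1)/γ) = 355.3 K; V₂ = V₁·(P₁/P₂)^(1/γ) = 180.3 L.
Isothermal, so P V is constant: T₃ = T₂; P₃ = P₂·(V₂/V₃) = 1.943 bar.
P constant ⇒ V ∝ T: P₄ = P₃; V₄ = V₃·(T₄/T₃) = 109.9 L.

V₄ ≈ 110 L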